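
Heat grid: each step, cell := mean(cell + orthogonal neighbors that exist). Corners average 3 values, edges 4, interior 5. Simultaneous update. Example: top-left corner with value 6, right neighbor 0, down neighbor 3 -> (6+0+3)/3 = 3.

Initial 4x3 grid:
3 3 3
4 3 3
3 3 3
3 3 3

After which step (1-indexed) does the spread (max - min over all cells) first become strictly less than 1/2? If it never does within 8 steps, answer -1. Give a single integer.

Step 1: max=10/3, min=3, spread=1/3
  -> spread < 1/2 first at step 1
Step 2: max=391/120, min=3, spread=31/120
Step 3: max=3451/1080, min=3, spread=211/1080
Step 4: max=340897/108000, min=5447/1800, spread=14077/108000
Step 5: max=3056407/972000, min=327683/108000, spread=5363/48600
Step 6: max=91220809/29160000, min=182869/60000, spread=93859/1166400
Step 7: max=5459074481/1749600000, min=296936467/97200000, spread=4568723/69984000
Step 8: max=326708435629/104976000000, min=8929618889/2916000000, spread=8387449/167961600

Answer: 1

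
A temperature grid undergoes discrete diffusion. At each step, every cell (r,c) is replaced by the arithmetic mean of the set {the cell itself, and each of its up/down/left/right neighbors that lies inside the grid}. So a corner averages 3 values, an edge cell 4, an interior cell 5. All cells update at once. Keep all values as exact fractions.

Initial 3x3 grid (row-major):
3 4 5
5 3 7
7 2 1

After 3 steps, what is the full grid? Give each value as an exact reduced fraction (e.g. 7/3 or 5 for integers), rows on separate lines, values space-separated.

After step 1:
  4 15/4 16/3
  9/2 21/5 4
  14/3 13/4 10/3
After step 2:
  49/12 1037/240 157/36
  521/120 197/50 253/60
  149/36 309/80 127/36
After step 3:
  3059/720 60139/14400 9287/2160
  29707/7200 12409/3000 14441/3600
  8887/2160 18563/4800 8357/2160

Answer: 3059/720 60139/14400 9287/2160
29707/7200 12409/3000 14441/3600
8887/2160 18563/4800 8357/2160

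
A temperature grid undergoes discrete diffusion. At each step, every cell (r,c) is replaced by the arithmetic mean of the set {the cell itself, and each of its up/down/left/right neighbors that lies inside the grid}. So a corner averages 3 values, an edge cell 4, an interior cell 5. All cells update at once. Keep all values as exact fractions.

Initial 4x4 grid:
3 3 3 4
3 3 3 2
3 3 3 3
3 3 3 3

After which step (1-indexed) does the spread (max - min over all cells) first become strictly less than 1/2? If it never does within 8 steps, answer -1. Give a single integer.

Answer: 2

Derivation:
Step 1: max=13/4, min=11/4, spread=1/2
Step 2: max=37/12, min=231/80, spread=47/240
  -> spread < 1/2 first at step 2
Step 3: max=7301/2400, min=6991/2400, spread=31/240
Step 4: max=72469/24000, min=63511/21600, spread=17111/216000
Step 5: max=650189/216000, min=6376927/2160000, spread=124963/2160000
Step 6: max=12977363/4320000, min=57469447/19440000, spread=1857373/38880000
Step 7: max=116745817/38880000, min=2764813/933120, spread=2317913/58320000
Step 8: max=17491813247/5832000000, min=51889794511/17496000000, spread=58564523/1749600000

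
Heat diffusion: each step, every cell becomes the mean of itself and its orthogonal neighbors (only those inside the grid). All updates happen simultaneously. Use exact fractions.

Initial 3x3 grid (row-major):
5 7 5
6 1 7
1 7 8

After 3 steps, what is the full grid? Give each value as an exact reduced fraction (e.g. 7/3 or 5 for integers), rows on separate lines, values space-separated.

After step 1:
  6 9/2 19/3
  13/4 28/5 21/4
  14/3 17/4 22/3
After step 2:
  55/12 673/120 193/36
  1171/240 457/100 1471/240
  73/18 437/80 101/18
After step 3:
  3617/720 36221/7200 12311/2160
  65117/14400 31979/6000 78017/14400
  5183/1080 23639/4800 6193/1080

Answer: 3617/720 36221/7200 12311/2160
65117/14400 31979/6000 78017/14400
5183/1080 23639/4800 6193/1080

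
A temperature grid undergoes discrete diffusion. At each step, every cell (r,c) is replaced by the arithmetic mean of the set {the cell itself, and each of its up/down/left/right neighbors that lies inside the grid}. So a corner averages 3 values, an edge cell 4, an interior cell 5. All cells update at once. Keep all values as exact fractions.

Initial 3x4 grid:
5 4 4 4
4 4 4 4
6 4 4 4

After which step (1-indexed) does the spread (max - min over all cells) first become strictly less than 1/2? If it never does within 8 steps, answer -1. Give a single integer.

Answer: 3

Derivation:
Step 1: max=19/4, min=4, spread=3/4
Step 2: max=167/36, min=4, spread=23/36
Step 3: max=1925/432, min=4, spread=197/432
  -> spread < 1/2 first at step 3
Step 4: max=114481/25920, min=1159/288, spread=10171/25920
Step 5: max=6776747/1555200, min=6079/1500, spread=2370199/7776000
Step 6: max=404008633/93312000, min=5278369/1296000, spread=4793213/18662400
Step 7: max=24082787267/5598720000, min=159216743/38880000, spread=46223051/223948800
Step 8: max=1438760148553/335923200000, min=1598324027/388800000, spread=2312327569/13436928000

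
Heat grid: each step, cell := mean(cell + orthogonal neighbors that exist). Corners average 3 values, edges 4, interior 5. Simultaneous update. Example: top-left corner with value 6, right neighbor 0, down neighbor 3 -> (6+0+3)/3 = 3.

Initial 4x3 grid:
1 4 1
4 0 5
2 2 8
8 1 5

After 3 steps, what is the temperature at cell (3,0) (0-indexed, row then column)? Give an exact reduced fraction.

Answer: 7651/2160

Derivation:
Step 1: cell (3,0) = 11/3
Step 2: cell (3,0) = 35/9
Step 3: cell (3,0) = 7651/2160
Full grid after step 3:
  371/144 18071/7200 331/108
  2099/800 18653/6000 1451/450
  24391/7200 20243/6000 14333/3600
  7651/2160 3577/900 4403/1080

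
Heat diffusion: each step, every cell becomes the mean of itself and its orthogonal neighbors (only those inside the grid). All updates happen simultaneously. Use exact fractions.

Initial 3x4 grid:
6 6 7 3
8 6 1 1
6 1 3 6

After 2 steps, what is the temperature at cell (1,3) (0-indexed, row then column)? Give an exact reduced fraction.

Step 1: cell (1,3) = 11/4
Step 2: cell (1,3) = 267/80
Full grid after step 2:
  233/36 647/120 533/120 32/9
  677/120 99/20 71/20 267/80
  31/6 323/80 821/240 53/18

Answer: 267/80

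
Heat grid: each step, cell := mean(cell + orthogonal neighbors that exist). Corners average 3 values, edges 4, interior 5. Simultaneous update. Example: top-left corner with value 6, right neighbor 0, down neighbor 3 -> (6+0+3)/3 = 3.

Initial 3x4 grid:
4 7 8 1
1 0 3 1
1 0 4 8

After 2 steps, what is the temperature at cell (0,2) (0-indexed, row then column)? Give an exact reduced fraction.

Answer: 481/120

Derivation:
Step 1: cell (0,2) = 19/4
Step 2: cell (0,2) = 481/120
Full grid after step 2:
  41/12 157/40 481/120 34/9
  251/120 129/50 343/100 847/240
  41/36 59/30 47/15 34/9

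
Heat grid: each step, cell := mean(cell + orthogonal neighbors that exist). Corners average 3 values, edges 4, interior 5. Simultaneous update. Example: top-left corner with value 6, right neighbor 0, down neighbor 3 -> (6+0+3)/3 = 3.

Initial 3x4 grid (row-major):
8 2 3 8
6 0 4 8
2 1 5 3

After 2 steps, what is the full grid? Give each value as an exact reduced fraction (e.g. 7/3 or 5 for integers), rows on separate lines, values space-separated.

Answer: 151/36 463/120 107/24 49/9
56/15 317/100 397/100 257/48
3 217/80 175/48 43/9

Derivation:
After step 1:
  16/3 13/4 17/4 19/3
  4 13/5 4 23/4
  3 2 13/4 16/3
After step 2:
  151/36 463/120 107/24 49/9
  56/15 317/100 397/100 257/48
  3 217/80 175/48 43/9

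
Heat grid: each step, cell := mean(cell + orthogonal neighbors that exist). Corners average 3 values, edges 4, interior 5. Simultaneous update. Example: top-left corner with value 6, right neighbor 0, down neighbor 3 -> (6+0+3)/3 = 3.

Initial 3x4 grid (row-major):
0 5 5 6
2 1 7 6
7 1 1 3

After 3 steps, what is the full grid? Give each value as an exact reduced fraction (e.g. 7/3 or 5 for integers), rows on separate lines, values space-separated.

Answer: 799/270 12211/3600 16181/3600 533/108
20047/7200 9983/3000 3931/1000 11099/2400
1553/540 5393/1800 6503/1800 106/27

Derivation:
After step 1:
  7/3 11/4 23/4 17/3
  5/2 16/5 4 11/2
  10/3 5/2 3 10/3
After step 2:
  91/36 421/120 109/24 203/36
  341/120 299/100 429/100 37/8
  25/9 361/120 77/24 71/18
After step 3:
  799/270 12211/3600 16181/3600 533/108
  20047/7200 9983/3000 3931/1000 11099/2400
  1553/540 5393/1800 6503/1800 106/27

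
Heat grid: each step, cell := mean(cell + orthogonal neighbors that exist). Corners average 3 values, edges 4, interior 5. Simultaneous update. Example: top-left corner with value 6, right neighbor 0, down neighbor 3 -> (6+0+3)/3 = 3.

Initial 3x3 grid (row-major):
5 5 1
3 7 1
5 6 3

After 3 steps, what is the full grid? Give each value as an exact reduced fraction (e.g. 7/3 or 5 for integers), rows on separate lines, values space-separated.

After step 1:
  13/3 9/2 7/3
  5 22/5 3
  14/3 21/4 10/3
After step 2:
  83/18 467/120 59/18
  23/5 443/100 49/15
  179/36 353/80 139/36
After step 3:
  4717/1080 29179/7200 3757/1080
  349/75 24721/6000 1669/450
  10069/2160 21211/4800 8309/2160

Answer: 4717/1080 29179/7200 3757/1080
349/75 24721/6000 1669/450
10069/2160 21211/4800 8309/2160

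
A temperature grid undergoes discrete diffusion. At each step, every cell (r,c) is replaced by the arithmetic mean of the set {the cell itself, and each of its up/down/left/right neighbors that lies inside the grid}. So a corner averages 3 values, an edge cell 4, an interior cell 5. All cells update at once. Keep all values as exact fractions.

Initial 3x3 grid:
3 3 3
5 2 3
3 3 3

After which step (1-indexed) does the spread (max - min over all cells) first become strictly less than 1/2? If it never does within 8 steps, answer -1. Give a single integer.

Answer: 3

Derivation:
Step 1: max=11/3, min=11/4, spread=11/12
Step 2: max=827/240, min=17/6, spread=49/80
Step 3: max=442/135, min=13913/4800, spread=16223/43200
  -> spread < 1/2 first at step 3
Step 4: max=2784683/864000, min=64279/21600, spread=213523/864000
Step 5: max=769979/243000, min=51925417/17280000, spread=25457807/155520000
Step 6: max=9795864347/3110400000, min=78758837/25920000, spread=344803907/3110400000
Step 7: max=5470725697/1749600000, min=63266400851/20736000000, spread=42439400063/559872000000
Step 8: max=34918331094923/11197440000000, min=11441576875391/3732480000000, spread=3799043/71663616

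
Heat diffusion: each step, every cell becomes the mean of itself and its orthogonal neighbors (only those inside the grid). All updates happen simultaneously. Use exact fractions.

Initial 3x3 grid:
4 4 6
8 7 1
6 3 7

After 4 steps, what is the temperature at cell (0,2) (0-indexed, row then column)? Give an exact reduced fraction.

Answer: 313741/64800

Derivation:
Step 1: cell (0,2) = 11/3
Step 2: cell (0,2) = 85/18
Step 3: cell (0,2) = 4943/1080
Step 4: cell (0,2) = 313741/64800
Full grid after step 4:
  345041/64800 1434073/288000 313741/64800
  1529573/288000 928289/180000 4119719/864000
  176033/32400 4399469/864000 159983/32400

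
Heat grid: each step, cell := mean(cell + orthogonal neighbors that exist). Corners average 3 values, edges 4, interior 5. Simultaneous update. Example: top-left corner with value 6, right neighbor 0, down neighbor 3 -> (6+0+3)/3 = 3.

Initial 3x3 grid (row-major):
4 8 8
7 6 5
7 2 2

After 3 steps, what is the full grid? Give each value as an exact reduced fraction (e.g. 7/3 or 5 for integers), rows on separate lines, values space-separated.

Answer: 6643/1080 43931/7200 4277/720
1283/225 2059/375 25379/4800
11201/2160 69937/14400 557/120

Derivation:
After step 1:
  19/3 13/2 7
  6 28/5 21/4
  16/3 17/4 3
After step 2:
  113/18 763/120 25/4
  349/60 138/25 417/80
  187/36 1091/240 25/6
After step 3:
  6643/1080 43931/7200 4277/720
  1283/225 2059/375 25379/4800
  11201/2160 69937/14400 557/120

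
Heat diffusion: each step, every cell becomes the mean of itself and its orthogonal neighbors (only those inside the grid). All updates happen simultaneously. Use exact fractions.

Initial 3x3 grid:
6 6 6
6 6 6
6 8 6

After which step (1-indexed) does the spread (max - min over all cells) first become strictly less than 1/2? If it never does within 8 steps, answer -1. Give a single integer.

Answer: 3

Derivation:
Step 1: max=20/3, min=6, spread=2/3
Step 2: max=787/120, min=6, spread=67/120
Step 3: max=6917/1080, min=607/100, spread=1807/5400
  -> spread < 1/2 first at step 3
Step 4: max=2749963/432000, min=16561/2700, spread=33401/144000
Step 5: max=24557933/3888000, min=1663391/270000, spread=3025513/19440000
Step 6: max=9796126867/1555200000, min=89155949/14400000, spread=53531/497664
Step 7: max=585904925849/93312000000, min=24119116051/3888000000, spread=450953/5971968
Step 8: max=35101223560603/5598720000000, min=2900368610519/466560000000, spread=3799043/71663616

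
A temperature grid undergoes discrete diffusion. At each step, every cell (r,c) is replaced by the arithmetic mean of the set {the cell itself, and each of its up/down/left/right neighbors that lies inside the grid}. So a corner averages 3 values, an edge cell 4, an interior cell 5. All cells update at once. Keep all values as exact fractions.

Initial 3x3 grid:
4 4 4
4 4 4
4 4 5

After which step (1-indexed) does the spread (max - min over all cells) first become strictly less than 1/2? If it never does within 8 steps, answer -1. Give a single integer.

Step 1: max=13/3, min=4, spread=1/3
  -> spread < 1/2 first at step 1
Step 2: max=77/18, min=4, spread=5/18
Step 3: max=905/216, min=4, spread=41/216
Step 4: max=53971/12960, min=1451/360, spread=347/2592
Step 5: max=3217337/777600, min=14557/3600, spread=2921/31104
Step 6: max=192452539/46656000, min=1753483/432000, spread=24611/373248
Step 7: max=11516162033/2799360000, min=39536741/9720000, spread=207329/4478976
Step 8: max=689876352451/167961600000, min=2112401599/518400000, spread=1746635/53747712

Answer: 1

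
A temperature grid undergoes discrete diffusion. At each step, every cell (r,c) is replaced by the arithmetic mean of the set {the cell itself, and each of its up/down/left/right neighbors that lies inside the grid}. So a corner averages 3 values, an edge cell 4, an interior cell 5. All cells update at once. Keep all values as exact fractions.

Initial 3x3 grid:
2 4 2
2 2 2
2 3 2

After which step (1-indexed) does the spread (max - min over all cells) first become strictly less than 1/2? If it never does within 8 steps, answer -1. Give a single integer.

Answer: 2

Derivation:
Step 1: max=8/3, min=2, spread=2/3
Step 2: max=313/120, min=79/36, spread=149/360
  -> spread < 1/2 first at step 2
Step 3: max=2663/1080, min=32537/14400, spread=8909/43200
Step 4: max=1053757/432000, min=297967/129600, spread=181601/1296000
Step 5: max=9351587/3888000, min=120147233/51840000, spread=13621781/155520000
Step 6: max=3724148113/1555200000, min=1089902503/466560000, spread=273419309/4665600000
Step 7: max=33343585583/13996800000, min=437254496297/186624000000, spread=21979934429/559872000000
Step 8: max=13312395223717/5598720000000, min=3948677541727/1679616000000, spread=450410253881/16796160000000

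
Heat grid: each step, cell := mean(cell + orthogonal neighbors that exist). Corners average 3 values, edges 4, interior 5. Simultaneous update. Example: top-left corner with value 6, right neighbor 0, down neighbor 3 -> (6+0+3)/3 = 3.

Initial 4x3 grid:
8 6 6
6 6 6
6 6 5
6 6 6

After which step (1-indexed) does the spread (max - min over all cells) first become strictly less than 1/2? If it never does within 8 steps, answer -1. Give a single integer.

Answer: 4

Derivation:
Step 1: max=20/3, min=17/3, spread=1
Step 2: max=59/9, min=689/120, spread=293/360
Step 3: max=689/108, min=6269/1080, spread=23/40
Step 4: max=408193/64800, min=189359/32400, spread=131/288
  -> spread < 1/2 first at step 4
Step 5: max=24241157/3888000, min=5712923/972000, spread=30877/86400
Step 6: max=1444526383/233280000, min=2691734/455625, spread=98309/345600
Step 7: max=86217294197/13996800000, min=10381090309/1749600000, spread=14082541/62208000
Step 8: max=5152882674223/839808000000, min=625056014231/104976000000, spread=135497387/746496000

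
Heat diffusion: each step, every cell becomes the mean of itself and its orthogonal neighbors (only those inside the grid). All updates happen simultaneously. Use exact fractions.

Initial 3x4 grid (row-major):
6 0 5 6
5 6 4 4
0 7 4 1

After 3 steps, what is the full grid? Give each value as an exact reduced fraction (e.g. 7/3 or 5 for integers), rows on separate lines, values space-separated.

Answer: 8749/2160 757/180 1001/240 3037/720
11989/2880 497/120 209/50 255/64
1489/360 1997/480 1897/480 349/90

Derivation:
After step 1:
  11/3 17/4 15/4 5
  17/4 22/5 23/5 15/4
  4 17/4 4 3
After step 2:
  73/18 241/60 22/5 25/6
  979/240 87/20 41/10 327/80
  25/6 333/80 317/80 43/12
After step 3:
  8749/2160 757/180 1001/240 3037/720
  11989/2880 497/120 209/50 255/64
  1489/360 1997/480 1897/480 349/90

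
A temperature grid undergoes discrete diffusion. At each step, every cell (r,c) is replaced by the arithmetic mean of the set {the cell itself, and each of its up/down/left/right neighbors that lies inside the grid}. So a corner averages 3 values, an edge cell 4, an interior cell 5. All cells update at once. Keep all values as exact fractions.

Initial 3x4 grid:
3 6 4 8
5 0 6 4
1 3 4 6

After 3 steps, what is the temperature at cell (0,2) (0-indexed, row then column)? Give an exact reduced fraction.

Answer: 35411/7200

Derivation:
Step 1: cell (0,2) = 6
Step 2: cell (0,2) = 1091/240
Step 3: cell (0,2) = 35411/7200
Full grid after step 3:
  817/216 27781/7200 35411/7200 10961/2160
  44297/14400 23143/6000 2109/500 3103/600
  28/9 7577/2400 30961/7200 9931/2160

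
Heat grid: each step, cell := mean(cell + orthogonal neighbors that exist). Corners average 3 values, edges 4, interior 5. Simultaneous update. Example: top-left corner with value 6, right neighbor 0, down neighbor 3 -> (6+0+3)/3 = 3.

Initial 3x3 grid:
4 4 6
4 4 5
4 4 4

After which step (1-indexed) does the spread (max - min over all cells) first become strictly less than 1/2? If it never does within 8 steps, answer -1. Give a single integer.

Answer: 4

Derivation:
Step 1: max=5, min=4, spread=1
Step 2: max=19/4, min=4, spread=3/4
Step 3: max=3299/720, min=731/180, spread=25/48
Step 4: max=194153/43200, min=22291/5400, spread=211/576
  -> spread < 1/2 first at step 4
Step 5: max=3830297/864000, min=33409/8000, spread=1777/6912
Step 6: max=683398177/155520000, min=10239493/2430000, spread=14971/82944
Step 7: max=40744670419/9331200000, min=9890571511/2332800000, spread=126121/995328
Step 8: max=811375302131/186624000000, min=99346719407/23328000000, spread=1062499/11943936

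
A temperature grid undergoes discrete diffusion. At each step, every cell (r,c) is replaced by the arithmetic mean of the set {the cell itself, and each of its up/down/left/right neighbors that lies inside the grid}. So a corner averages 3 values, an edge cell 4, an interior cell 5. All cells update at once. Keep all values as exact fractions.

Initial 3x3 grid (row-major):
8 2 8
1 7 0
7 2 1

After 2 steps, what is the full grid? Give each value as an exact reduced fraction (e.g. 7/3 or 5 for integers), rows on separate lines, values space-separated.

After step 1:
  11/3 25/4 10/3
  23/4 12/5 4
  10/3 17/4 1
After step 2:
  47/9 313/80 163/36
  303/80 453/100 161/60
  40/9 659/240 37/12

Answer: 47/9 313/80 163/36
303/80 453/100 161/60
40/9 659/240 37/12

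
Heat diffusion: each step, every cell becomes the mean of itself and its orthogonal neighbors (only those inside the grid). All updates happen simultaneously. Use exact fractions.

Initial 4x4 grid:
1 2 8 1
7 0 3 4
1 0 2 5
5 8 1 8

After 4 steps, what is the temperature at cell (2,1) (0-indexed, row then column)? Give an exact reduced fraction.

Answer: 114383/36000

Derivation:
Step 1: cell (2,1) = 11/5
Step 2: cell (2,1) = 271/100
Step 3: cell (2,1) = 18769/6000
Step 4: cell (2,1) = 114383/36000
Full grid after step 4:
  37357/12960 643943/216000 715343/216000 45643/12960
  156557/54000 540563/180000 586133/180000 392239/108000
  170239/54000 114383/36000 126953/36000 403043/108000
  219913/64800 763591/216000 801871/216000 258463/64800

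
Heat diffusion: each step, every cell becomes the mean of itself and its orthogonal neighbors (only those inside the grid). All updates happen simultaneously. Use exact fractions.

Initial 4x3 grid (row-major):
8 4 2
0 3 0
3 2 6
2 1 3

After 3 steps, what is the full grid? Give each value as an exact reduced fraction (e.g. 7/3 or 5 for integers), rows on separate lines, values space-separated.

After step 1:
  4 17/4 2
  7/2 9/5 11/4
  7/4 3 11/4
  2 2 10/3
After step 2:
  47/12 241/80 3
  221/80 153/50 93/40
  41/16 113/50 71/24
  23/12 31/12 97/36
After step 3:
  1163/360 15587/4800 667/240
  7381/2400 671/250 3403/1200
  5701/2400 16109/6000 4607/1800
  113/48 8509/3600 593/216

Answer: 1163/360 15587/4800 667/240
7381/2400 671/250 3403/1200
5701/2400 16109/6000 4607/1800
113/48 8509/3600 593/216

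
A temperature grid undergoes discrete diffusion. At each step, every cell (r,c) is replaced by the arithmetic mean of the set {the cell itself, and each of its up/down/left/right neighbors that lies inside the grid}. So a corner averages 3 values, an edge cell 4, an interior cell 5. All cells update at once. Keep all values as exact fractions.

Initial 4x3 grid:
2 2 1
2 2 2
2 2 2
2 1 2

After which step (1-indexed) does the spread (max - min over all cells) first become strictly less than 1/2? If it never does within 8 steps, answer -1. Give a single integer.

Answer: 1

Derivation:
Step 1: max=2, min=5/3, spread=1/3
  -> spread < 1/2 first at step 1
Step 2: max=2, min=413/240, spread=67/240
Step 3: max=277/144, min=1919/1080, spread=317/2160
Step 4: max=22877/12000, min=1558949/864000, spread=17639/172800
Step 5: max=4893913/2592000, min=14075359/7776000, spread=30319/388800
Step 6: max=291613147/155520000, min=850167041/466560000, spread=61681/1166400
Step 7: max=215521433/115200000, min=51107373019/27993600000, spread=1580419/34992000
Step 8: max=1044095985707/559872000000, min=3075825805121/1679616000000, spread=7057769/209952000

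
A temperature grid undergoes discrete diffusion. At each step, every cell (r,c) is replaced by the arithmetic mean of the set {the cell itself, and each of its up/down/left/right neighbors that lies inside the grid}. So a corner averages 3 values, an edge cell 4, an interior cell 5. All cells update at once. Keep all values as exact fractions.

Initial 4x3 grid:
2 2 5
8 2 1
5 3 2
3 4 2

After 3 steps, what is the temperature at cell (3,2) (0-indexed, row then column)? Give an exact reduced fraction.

Step 1: cell (3,2) = 8/3
Step 2: cell (3,2) = 23/9
Step 3: cell (3,2) = 3011/1080
Full grid after step 3:
  2609/720 45503/14400 6037/2160
  1121/300 19447/6000 4951/1800
  2287/600 9761/3000 617/225
  671/180 11627/3600 3011/1080

Answer: 3011/1080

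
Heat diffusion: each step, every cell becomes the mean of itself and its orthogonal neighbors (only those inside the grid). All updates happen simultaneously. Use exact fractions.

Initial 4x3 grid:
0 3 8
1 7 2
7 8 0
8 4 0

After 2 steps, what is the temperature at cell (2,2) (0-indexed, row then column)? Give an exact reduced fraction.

Answer: 797/240

Derivation:
Step 1: cell (2,2) = 5/2
Step 2: cell (2,2) = 797/240
Full grid after step 2:
  115/36 431/120 157/36
  917/240 219/50 917/240
  1277/240 229/50 797/240
  52/9 67/15 53/18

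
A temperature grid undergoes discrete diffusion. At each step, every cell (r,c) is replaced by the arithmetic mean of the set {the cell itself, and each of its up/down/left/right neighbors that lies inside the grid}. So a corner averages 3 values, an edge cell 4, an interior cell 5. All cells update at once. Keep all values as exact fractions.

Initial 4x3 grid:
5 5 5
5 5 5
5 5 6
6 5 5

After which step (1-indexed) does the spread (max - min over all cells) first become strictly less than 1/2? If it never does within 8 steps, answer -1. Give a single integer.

Answer: 1

Derivation:
Step 1: max=16/3, min=5, spread=1/3
  -> spread < 1/2 first at step 1
Step 2: max=1267/240, min=5, spread=67/240
Step 3: max=11387/2160, min=241/48, spread=271/1080
Step 4: max=679999/129600, min=12121/2400, spread=5093/25920
Step 5: max=40691501/7776000, min=1094611/216000, spread=257101/1555200
Step 6: max=2434453999/466560000, min=32947967/6480000, spread=497603/3732480
Step 7: max=145762037141/27993600000, min=330246113/64800000, spread=123828653/1119744000
Step 8: max=8729221884319/1679616000000, min=29782295413/5832000000, spread=1215366443/13436928000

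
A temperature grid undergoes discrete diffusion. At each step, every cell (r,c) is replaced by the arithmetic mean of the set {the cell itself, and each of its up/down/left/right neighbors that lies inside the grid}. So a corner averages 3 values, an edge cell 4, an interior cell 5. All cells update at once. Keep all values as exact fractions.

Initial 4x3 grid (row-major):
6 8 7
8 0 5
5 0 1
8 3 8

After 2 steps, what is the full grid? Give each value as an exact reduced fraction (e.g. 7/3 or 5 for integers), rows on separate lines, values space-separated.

Answer: 52/9 469/80 91/18
323/60 77/20 1057/240
257/60 39/10 251/80
46/9 953/240 49/12

Derivation:
After step 1:
  22/3 21/4 20/3
  19/4 21/5 13/4
  21/4 9/5 7/2
  16/3 19/4 4
After step 2:
  52/9 469/80 91/18
  323/60 77/20 1057/240
  257/60 39/10 251/80
  46/9 953/240 49/12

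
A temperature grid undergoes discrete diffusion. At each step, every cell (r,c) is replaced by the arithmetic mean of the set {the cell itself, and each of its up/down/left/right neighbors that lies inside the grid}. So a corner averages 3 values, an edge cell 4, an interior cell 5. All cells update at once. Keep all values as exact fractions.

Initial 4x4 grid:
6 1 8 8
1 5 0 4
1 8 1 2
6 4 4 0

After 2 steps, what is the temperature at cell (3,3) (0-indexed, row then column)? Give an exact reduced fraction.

Answer: 2

Derivation:
Step 1: cell (3,3) = 2
Step 2: cell (3,3) = 2
Full grid after step 2:
  131/36 179/48 1171/240 173/36
  155/48 373/100 347/100 931/240
  883/240 193/50 72/25 41/16
  79/18 913/240 51/16 2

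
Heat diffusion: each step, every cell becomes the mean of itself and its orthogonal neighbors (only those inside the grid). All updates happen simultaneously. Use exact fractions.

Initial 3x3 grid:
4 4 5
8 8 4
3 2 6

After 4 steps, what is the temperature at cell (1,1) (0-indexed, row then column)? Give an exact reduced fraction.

Answer: 304601/60000

Derivation:
Step 1: cell (1,1) = 26/5
Step 2: cell (1,1) = 267/50
Step 3: cell (1,1) = 4983/1000
Step 4: cell (1,1) = 304601/60000
Full grid after step 4:
  169141/32400 4408663/864000 164641/32400
  4385413/864000 304601/60000 4263413/864000
  324707/64800 4219913/864000 105769/21600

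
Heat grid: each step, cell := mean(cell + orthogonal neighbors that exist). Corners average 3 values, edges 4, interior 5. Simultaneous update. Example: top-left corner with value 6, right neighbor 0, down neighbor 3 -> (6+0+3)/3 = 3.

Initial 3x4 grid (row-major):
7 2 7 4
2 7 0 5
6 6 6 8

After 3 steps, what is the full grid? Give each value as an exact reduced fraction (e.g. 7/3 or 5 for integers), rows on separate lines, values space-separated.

After step 1:
  11/3 23/4 13/4 16/3
  11/2 17/5 5 17/4
  14/3 25/4 5 19/3
After step 2:
  179/36 241/60 29/6 77/18
  517/120 259/50 209/50 251/48
  197/36 1159/240 271/48 187/36
After step 3:
  4787/1080 8551/1800 15577/3600 2065/432
  35879/7200 27017/6000 15041/3000 67973/14400
  10519/2160 38029/7200 35729/7200 1157/216

Answer: 4787/1080 8551/1800 15577/3600 2065/432
35879/7200 27017/6000 15041/3000 67973/14400
10519/2160 38029/7200 35729/7200 1157/216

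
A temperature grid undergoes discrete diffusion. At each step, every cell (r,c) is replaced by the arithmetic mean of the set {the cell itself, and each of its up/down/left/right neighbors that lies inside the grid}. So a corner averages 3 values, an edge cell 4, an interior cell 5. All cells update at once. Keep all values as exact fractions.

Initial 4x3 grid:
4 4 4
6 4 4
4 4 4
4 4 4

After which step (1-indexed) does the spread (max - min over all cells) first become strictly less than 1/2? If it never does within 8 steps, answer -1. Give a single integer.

Step 1: max=14/3, min=4, spread=2/3
Step 2: max=271/60, min=4, spread=31/60
Step 3: max=2371/540, min=4, spread=211/540
  -> spread < 1/2 first at step 3
Step 4: max=232897/54000, min=3647/900, spread=14077/54000
Step 5: max=2084407/486000, min=219683/54000, spread=5363/24300
Step 6: max=62060809/14580000, min=122869/30000, spread=93859/583200
Step 7: max=3709474481/874800000, min=199736467/48600000, spread=4568723/34992000
Step 8: max=221732435629/52488000000, min=6013618889/1458000000, spread=8387449/83980800

Answer: 3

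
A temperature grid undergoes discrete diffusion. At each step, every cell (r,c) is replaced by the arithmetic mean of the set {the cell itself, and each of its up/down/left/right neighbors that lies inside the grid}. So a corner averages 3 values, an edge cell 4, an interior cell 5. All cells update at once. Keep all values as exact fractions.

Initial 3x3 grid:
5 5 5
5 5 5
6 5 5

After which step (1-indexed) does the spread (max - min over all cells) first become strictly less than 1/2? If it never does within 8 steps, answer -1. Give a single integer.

Answer: 1

Derivation:
Step 1: max=16/3, min=5, spread=1/3
  -> spread < 1/2 first at step 1
Step 2: max=95/18, min=5, spread=5/18
Step 3: max=1121/216, min=5, spread=41/216
Step 4: max=66931/12960, min=1811/360, spread=347/2592
Step 5: max=3994937/777600, min=18157/3600, spread=2921/31104
Step 6: max=239108539/46656000, min=2185483/432000, spread=24611/373248
Step 7: max=14315522033/2799360000, min=49256741/9720000, spread=207329/4478976
Step 8: max=857837952451/167961600000, min=2630801599/518400000, spread=1746635/53747712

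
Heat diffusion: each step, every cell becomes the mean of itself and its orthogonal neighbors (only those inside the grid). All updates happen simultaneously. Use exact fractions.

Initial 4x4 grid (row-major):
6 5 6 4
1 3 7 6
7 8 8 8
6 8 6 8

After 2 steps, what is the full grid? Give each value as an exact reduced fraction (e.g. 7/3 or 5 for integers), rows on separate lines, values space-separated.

Answer: 53/12 193/40 131/24 205/36
371/80 537/100 599/100 301/48
471/80 63/10 176/25 1709/240
13/2 283/40 877/120 67/9

Derivation:
After step 1:
  4 5 11/2 16/3
  17/4 24/5 6 25/4
  11/2 34/5 37/5 15/2
  7 7 15/2 22/3
After step 2:
  53/12 193/40 131/24 205/36
  371/80 537/100 599/100 301/48
  471/80 63/10 176/25 1709/240
  13/2 283/40 877/120 67/9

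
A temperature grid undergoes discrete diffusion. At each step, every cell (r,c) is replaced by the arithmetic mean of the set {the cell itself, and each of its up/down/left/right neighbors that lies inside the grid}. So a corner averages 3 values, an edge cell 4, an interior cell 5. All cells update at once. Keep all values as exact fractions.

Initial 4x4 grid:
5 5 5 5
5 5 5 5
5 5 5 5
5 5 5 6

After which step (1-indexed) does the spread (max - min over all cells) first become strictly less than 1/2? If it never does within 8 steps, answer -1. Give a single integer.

Step 1: max=16/3, min=5, spread=1/3
  -> spread < 1/2 first at step 1
Step 2: max=95/18, min=5, spread=5/18
Step 3: max=1121/216, min=5, spread=41/216
Step 4: max=33443/6480, min=5, spread=1043/6480
Step 5: max=997553/194400, min=5, spread=25553/194400
Step 6: max=29831459/5832000, min=90079/18000, spread=645863/5832000
Step 7: max=892441691/174960000, min=600971/120000, spread=16225973/174960000
Step 8: max=26721477983/5248800000, min=270701/54000, spread=409340783/5248800000

Answer: 1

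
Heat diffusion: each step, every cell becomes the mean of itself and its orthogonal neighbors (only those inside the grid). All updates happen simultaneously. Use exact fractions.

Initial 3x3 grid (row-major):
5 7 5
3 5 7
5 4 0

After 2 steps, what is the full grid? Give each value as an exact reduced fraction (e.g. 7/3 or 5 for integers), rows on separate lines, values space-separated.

After step 1:
  5 11/2 19/3
  9/2 26/5 17/4
  4 7/2 11/3
After step 2:
  5 661/120 193/36
  187/40 459/100 389/80
  4 491/120 137/36

Answer: 5 661/120 193/36
187/40 459/100 389/80
4 491/120 137/36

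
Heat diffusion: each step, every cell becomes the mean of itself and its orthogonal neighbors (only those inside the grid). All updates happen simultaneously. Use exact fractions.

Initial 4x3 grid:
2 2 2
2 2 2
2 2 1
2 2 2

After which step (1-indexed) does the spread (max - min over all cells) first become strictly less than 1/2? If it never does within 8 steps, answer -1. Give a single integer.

Step 1: max=2, min=5/3, spread=1/3
  -> spread < 1/2 first at step 1
Step 2: max=2, min=209/120, spread=31/120
Step 3: max=2, min=1949/1080, spread=211/1080
Step 4: max=3553/1800, min=199103/108000, spread=14077/108000
Step 5: max=212317/108000, min=1803593/972000, spread=5363/48600
Step 6: max=117131/60000, min=54579191/29160000, spread=93859/1166400
Step 7: max=189063533/97200000, min=3288925519/1749600000, spread=4568723/69984000
Step 8: max=5650381111/2916000000, min=198171564371/104976000000, spread=8387449/167961600

Answer: 1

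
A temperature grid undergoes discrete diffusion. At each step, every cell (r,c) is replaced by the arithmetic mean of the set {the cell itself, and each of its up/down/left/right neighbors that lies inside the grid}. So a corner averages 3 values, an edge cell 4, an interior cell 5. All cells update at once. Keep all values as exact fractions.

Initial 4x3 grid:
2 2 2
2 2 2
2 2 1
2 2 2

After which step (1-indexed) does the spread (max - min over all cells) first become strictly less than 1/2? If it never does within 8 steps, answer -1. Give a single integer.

Step 1: max=2, min=5/3, spread=1/3
  -> spread < 1/2 first at step 1
Step 2: max=2, min=209/120, spread=31/120
Step 3: max=2, min=1949/1080, spread=211/1080
Step 4: max=3553/1800, min=199103/108000, spread=14077/108000
Step 5: max=212317/108000, min=1803593/972000, spread=5363/48600
Step 6: max=117131/60000, min=54579191/29160000, spread=93859/1166400
Step 7: max=189063533/97200000, min=3288925519/1749600000, spread=4568723/69984000
Step 8: max=5650381111/2916000000, min=198171564371/104976000000, spread=8387449/167961600

Answer: 1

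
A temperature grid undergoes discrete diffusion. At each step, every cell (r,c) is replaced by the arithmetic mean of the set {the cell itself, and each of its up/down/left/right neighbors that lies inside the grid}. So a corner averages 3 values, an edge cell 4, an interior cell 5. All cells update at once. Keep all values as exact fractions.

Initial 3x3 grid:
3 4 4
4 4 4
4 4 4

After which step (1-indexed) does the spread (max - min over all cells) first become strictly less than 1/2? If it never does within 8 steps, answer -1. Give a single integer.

Answer: 1

Derivation:
Step 1: max=4, min=11/3, spread=1/3
  -> spread < 1/2 first at step 1
Step 2: max=4, min=67/18, spread=5/18
Step 3: max=4, min=823/216, spread=41/216
Step 4: max=1429/360, min=49709/12960, spread=347/2592
Step 5: max=14243/3600, min=3003463/777600, spread=2921/31104
Step 6: max=1702517/432000, min=180795461/46656000, spread=24611/373248
Step 7: max=38223259/9720000, min=10878717967/2799360000, spread=207329/4478976
Step 8: max=2034798401/518400000, min=653816447549/167961600000, spread=1746635/53747712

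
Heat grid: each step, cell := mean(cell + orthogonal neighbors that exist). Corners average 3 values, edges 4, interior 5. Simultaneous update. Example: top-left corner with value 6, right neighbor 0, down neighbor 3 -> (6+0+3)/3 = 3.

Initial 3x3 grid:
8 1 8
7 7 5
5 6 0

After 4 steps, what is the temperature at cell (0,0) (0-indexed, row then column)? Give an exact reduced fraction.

Step 1: cell (0,0) = 16/3
Step 2: cell (0,0) = 217/36
Step 3: cell (0,0) = 12347/2160
Step 4: cell (0,0) = 734329/129600
Full grid after step 4:
  734329/129600 193457/36000 167351/32400
  4790093/864000 1911641/360000 267623/54000
  26177/4800 2206109/432000 316927/64800

Answer: 734329/129600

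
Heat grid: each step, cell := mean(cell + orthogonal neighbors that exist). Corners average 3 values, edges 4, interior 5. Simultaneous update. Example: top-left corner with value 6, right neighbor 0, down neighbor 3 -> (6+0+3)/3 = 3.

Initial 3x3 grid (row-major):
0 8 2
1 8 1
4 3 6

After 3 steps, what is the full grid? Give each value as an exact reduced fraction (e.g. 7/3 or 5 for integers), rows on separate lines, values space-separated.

After step 1:
  3 9/2 11/3
  13/4 21/5 17/4
  8/3 21/4 10/3
After step 2:
  43/12 461/120 149/36
  787/240 429/100 309/80
  67/18 309/80 77/18
After step 3:
  2569/720 28537/7200 8527/2160
  53549/14400 22963/6000 19883/4800
  3911/1080 6461/1600 4321/1080

Answer: 2569/720 28537/7200 8527/2160
53549/14400 22963/6000 19883/4800
3911/1080 6461/1600 4321/1080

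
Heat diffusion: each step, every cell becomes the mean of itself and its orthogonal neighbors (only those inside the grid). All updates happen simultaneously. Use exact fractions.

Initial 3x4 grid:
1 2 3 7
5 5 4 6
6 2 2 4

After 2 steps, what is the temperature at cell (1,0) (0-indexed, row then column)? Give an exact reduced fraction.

Answer: 297/80

Derivation:
Step 1: cell (1,0) = 17/4
Step 2: cell (1,0) = 297/80
Full grid after step 2:
  29/9 781/240 193/48 175/36
  297/80 367/100 397/100 223/48
  37/9 881/240 59/16 49/12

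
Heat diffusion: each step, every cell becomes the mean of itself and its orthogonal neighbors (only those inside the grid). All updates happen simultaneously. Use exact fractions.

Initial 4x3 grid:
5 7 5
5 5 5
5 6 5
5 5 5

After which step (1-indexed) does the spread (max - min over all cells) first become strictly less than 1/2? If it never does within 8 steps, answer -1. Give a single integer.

Answer: 2

Derivation:
Step 1: max=17/3, min=5, spread=2/3
Step 2: max=673/120, min=409/80, spread=119/240
  -> spread < 1/2 first at step 2
Step 3: max=11791/2160, min=1847/360, spread=709/2160
Step 4: max=2345377/432000, min=1485473/288000, spread=46867/172800
Step 5: max=20940257/3888000, min=13439443/2592000, spread=312437/1555200
Step 6: max=8352973897/1555200000, min=5389369673/1036800000, spread=21513551/124416000
Step 7: max=499234200323/93312000000, min=324517708507/62208000000, spread=199322201/1492992000
Step 8: max=29903622584257/5598720000000, min=19501651677713/3732480000000, spread=10418321083/89579520000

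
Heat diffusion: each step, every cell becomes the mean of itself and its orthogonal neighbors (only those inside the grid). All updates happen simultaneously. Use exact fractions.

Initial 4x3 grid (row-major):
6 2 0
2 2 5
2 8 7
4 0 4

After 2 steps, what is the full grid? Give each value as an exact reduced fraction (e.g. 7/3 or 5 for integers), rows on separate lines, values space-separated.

After step 1:
  10/3 5/2 7/3
  3 19/5 7/2
  4 19/5 6
  2 4 11/3
After step 2:
  53/18 359/120 25/9
  53/15 83/25 469/120
  16/5 108/25 509/120
  10/3 101/30 41/9

Answer: 53/18 359/120 25/9
53/15 83/25 469/120
16/5 108/25 509/120
10/3 101/30 41/9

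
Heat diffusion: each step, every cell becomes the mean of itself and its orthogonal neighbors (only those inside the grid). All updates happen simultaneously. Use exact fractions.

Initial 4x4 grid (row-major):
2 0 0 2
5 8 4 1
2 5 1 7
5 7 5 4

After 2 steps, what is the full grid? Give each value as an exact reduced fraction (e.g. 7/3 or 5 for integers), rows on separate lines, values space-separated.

Answer: 109/36 161/60 39/20 2
457/120 371/100 83/25 211/80
533/120 463/100 193/50 989/240
173/36 1141/240 1169/240 77/18

Derivation:
After step 1:
  7/3 5/2 3/2 1
  17/4 22/5 14/5 7/2
  17/4 23/5 22/5 13/4
  14/3 11/2 17/4 16/3
After step 2:
  109/36 161/60 39/20 2
  457/120 371/100 83/25 211/80
  533/120 463/100 193/50 989/240
  173/36 1141/240 1169/240 77/18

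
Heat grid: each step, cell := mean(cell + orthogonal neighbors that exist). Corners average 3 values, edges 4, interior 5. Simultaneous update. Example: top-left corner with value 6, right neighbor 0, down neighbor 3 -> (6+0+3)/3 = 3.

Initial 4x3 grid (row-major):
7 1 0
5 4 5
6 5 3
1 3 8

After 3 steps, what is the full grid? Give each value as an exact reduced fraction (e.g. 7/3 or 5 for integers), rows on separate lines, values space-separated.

Answer: 1747/432 3199/900 51/16
30707/7200 1481/375 8669/2400
30917/7200 8417/2000 30517/7200
557/135 20603/4800 4721/1080

Derivation:
After step 1:
  13/3 3 2
  11/2 4 3
  17/4 21/5 21/4
  10/3 17/4 14/3
After step 2:
  77/18 10/3 8/3
  217/48 197/50 57/16
  1037/240 439/100 1027/240
  71/18 329/80 85/18
After step 3:
  1747/432 3199/900 51/16
  30707/7200 1481/375 8669/2400
  30917/7200 8417/2000 30517/7200
  557/135 20603/4800 4721/1080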